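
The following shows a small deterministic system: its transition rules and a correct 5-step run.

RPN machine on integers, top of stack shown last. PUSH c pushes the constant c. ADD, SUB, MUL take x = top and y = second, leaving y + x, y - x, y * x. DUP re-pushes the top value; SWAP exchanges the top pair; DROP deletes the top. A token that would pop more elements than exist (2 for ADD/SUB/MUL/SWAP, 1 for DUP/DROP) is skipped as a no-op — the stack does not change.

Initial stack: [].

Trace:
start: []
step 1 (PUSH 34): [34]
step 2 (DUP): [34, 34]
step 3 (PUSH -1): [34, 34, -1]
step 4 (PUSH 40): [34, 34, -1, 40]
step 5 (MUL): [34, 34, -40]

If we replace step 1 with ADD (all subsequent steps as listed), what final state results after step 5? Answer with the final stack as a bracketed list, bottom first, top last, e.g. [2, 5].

[-40]

(re-executing from step 1 with the substitution; state before step 1: [])
step 1 (ADD): []
step 2 (DUP): []
step 3 (PUSH -1): [-1]
step 4 (PUSH 40): [-1, 40]
step 5 (MUL): [-40]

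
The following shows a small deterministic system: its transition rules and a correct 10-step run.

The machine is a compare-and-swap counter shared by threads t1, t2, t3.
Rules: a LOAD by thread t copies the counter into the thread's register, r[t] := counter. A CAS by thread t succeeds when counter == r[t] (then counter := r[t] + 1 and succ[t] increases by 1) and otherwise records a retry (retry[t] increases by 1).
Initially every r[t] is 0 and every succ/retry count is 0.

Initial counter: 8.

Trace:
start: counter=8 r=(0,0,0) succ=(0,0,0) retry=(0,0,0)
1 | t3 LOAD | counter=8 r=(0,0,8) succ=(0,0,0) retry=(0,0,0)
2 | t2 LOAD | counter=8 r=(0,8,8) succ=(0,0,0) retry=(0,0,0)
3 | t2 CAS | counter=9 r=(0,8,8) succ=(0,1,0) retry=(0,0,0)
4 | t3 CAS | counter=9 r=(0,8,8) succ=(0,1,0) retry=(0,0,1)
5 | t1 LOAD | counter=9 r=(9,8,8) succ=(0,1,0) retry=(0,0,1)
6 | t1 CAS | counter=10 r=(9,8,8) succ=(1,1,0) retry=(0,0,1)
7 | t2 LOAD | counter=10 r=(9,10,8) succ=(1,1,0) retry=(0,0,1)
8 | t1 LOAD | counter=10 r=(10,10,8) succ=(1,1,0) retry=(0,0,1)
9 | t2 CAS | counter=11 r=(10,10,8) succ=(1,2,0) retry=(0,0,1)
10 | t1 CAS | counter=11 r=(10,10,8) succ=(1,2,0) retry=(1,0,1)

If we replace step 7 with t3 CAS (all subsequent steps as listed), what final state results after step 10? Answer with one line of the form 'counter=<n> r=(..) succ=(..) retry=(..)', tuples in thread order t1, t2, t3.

counter=11 r=(10,8,8) succ=(2,1,0) retry=(0,1,2)

(re-executing from step 7 with the substitution; state before step 7: counter=10 r=(9,8,8) succ=(1,1,0) retry=(0,0,1))
7 | t3 CAS | counter=10 r=(9,8,8) succ=(1,1,0) retry=(0,0,2)
8 | t1 LOAD | counter=10 r=(10,8,8) succ=(1,1,0) retry=(0,0,2)
9 | t2 CAS | counter=10 r=(10,8,8) succ=(1,1,0) retry=(0,1,2)
10 | t1 CAS | counter=11 r=(10,8,8) succ=(2,1,0) retry=(0,1,2)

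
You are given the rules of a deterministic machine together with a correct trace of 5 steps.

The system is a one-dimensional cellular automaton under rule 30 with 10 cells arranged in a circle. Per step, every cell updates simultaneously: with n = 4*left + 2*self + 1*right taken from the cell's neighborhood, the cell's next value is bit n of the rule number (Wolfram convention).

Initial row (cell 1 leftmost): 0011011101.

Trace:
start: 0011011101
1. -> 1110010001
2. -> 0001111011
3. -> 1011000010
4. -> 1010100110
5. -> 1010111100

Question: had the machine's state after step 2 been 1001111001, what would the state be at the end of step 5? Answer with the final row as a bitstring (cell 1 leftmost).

1111101010

state after step 2 := 1001111001
3. -> 0111000111
4. -> 0100101100
5. -> 1111101010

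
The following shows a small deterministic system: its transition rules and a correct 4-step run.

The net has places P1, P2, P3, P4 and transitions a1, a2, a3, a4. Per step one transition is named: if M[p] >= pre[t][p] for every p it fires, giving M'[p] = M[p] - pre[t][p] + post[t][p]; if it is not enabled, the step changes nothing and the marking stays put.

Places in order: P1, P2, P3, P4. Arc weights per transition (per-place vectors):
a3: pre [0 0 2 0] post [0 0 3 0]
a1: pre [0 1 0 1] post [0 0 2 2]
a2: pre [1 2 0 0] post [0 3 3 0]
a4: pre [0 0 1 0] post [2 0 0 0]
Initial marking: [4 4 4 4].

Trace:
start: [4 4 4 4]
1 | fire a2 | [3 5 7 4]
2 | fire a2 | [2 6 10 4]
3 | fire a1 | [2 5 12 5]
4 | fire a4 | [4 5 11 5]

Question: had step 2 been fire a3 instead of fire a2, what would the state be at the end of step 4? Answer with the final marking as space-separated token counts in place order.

(re-executing from step 2 with the substitution; state before step 2: [3 5 7 4])
2 | fire a3 | [3 5 8 4]
3 | fire a1 | [3 4 10 5]
4 | fire a4 | [5 4 9 5]

5 4 9 5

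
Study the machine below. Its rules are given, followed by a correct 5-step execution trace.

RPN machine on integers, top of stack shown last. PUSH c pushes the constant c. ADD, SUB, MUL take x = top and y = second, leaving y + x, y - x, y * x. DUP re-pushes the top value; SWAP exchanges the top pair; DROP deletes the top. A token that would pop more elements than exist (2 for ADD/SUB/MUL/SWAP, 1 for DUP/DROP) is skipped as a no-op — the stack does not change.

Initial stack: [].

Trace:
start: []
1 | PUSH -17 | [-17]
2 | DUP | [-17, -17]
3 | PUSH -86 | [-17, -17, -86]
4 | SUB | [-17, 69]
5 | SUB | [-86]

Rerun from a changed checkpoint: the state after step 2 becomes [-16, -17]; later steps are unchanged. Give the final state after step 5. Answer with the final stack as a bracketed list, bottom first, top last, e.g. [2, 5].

state after step 2 := [-16, -17]
3 | PUSH -86 | [-16, -17, -86]
4 | SUB | [-16, 69]
5 | SUB | [-85]

[-85]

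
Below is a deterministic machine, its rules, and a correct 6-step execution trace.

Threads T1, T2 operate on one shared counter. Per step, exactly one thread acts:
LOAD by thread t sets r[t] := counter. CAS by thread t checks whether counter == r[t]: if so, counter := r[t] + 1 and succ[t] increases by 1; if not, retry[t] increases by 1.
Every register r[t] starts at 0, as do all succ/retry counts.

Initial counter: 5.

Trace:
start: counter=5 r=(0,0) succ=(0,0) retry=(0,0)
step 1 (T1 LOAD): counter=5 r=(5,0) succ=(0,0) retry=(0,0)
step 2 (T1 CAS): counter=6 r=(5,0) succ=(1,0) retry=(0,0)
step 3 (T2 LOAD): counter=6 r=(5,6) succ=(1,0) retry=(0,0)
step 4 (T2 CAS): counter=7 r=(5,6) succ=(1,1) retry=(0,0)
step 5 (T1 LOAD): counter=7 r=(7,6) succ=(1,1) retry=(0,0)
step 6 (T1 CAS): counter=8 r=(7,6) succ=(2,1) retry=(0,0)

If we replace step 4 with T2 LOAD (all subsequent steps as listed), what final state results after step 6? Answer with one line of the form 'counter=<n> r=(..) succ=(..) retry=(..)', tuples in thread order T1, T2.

(re-executing from step 4 with the substitution; state before step 4: counter=6 r=(5,6) succ=(1,0) retry=(0,0))
step 4 (T2 LOAD): counter=6 r=(5,6) succ=(1,0) retry=(0,0)
step 5 (T1 LOAD): counter=6 r=(6,6) succ=(1,0) retry=(0,0)
step 6 (T1 CAS): counter=7 r=(6,6) succ=(2,0) retry=(0,0)

counter=7 r=(6,6) succ=(2,0) retry=(0,0)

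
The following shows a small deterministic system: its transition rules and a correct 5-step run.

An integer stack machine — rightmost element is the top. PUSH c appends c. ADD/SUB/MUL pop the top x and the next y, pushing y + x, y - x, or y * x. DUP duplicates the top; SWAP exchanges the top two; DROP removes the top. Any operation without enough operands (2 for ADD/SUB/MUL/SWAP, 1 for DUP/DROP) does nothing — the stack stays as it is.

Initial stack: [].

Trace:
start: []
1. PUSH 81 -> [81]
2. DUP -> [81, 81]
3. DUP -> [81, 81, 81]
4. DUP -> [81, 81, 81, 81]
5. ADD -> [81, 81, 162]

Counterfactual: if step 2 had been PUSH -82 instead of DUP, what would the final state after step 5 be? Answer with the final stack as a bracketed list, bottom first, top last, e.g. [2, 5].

(re-executing from step 2 with the substitution; state before step 2: [81])
2. PUSH -82 -> [81, -82]
3. DUP -> [81, -82, -82]
4. DUP -> [81, -82, -82, -82]
5. ADD -> [81, -82, -164]

[81, -82, -164]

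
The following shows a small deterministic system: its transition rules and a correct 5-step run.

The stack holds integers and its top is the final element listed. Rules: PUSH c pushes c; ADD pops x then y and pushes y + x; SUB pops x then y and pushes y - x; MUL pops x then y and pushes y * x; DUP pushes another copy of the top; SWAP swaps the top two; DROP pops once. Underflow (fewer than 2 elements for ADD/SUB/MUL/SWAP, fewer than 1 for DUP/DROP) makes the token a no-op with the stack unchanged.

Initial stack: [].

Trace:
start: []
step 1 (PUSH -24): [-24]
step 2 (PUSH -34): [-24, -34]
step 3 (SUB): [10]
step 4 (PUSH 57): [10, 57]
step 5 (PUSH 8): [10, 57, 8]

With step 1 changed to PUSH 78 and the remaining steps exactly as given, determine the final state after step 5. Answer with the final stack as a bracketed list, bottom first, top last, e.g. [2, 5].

[112, 57, 8]

(re-executing from step 1 with the substitution; state before step 1: [])
step 1 (PUSH 78): [78]
step 2 (PUSH -34): [78, -34]
step 3 (SUB): [112]
step 4 (PUSH 57): [112, 57]
step 5 (PUSH 8): [112, 57, 8]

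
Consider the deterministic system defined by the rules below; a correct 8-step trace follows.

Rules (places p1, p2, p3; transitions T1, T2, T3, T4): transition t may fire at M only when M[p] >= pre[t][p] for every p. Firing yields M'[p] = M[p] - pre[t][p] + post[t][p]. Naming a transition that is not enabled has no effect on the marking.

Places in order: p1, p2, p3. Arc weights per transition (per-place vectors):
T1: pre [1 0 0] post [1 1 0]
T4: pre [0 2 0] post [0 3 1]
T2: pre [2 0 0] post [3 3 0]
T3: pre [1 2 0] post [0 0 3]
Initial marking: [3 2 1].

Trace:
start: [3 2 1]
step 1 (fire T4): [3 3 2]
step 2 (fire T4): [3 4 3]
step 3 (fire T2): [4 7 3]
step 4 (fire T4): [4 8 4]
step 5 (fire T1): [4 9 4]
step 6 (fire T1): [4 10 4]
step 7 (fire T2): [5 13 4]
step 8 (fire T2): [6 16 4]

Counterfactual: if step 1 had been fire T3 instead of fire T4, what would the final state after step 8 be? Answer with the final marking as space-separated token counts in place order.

5 12 5

(re-executing from step 1 with the substitution; state before step 1: [3 2 1])
step 1 (fire T3): [2 0 4]
step 2 (fire T4): [2 0 4]
step 3 (fire T2): [3 3 4]
step 4 (fire T4): [3 4 5]
step 5 (fire T1): [3 5 5]
step 6 (fire T1): [3 6 5]
step 7 (fire T2): [4 9 5]
step 8 (fire T2): [5 12 5]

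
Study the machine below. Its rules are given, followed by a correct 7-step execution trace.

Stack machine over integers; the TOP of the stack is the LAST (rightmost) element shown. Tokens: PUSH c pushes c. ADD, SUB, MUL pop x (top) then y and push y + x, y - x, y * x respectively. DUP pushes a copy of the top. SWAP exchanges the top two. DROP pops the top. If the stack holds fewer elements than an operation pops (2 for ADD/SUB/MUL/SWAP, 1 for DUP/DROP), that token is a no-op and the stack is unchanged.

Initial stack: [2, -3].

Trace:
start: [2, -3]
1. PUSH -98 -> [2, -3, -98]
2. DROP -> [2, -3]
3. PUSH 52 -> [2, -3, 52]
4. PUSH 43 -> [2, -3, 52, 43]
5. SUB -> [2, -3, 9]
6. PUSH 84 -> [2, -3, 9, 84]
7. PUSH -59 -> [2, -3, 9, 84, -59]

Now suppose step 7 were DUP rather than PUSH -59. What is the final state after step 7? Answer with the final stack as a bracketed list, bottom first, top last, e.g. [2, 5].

(re-executing from step 7 with the substitution; state before step 7: [2, -3, 9, 84])
7. DUP -> [2, -3, 9, 84, 84]

[2, -3, 9, 84, 84]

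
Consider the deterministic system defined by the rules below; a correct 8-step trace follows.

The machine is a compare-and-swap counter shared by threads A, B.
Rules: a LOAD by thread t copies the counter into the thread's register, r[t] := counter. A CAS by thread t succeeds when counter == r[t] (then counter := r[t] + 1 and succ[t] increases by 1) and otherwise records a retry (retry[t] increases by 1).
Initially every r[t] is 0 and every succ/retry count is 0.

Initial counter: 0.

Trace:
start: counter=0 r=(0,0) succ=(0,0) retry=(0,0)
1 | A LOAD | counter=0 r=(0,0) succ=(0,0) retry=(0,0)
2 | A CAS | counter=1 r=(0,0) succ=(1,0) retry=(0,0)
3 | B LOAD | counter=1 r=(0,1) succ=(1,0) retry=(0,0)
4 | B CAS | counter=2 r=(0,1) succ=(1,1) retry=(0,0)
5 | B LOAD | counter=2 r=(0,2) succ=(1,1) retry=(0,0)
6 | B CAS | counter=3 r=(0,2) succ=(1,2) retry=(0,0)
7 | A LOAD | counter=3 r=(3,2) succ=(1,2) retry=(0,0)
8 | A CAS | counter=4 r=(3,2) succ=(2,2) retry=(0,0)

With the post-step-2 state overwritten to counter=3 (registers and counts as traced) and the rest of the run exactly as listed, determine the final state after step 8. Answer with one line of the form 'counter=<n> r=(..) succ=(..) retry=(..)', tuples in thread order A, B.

state after step 2 := counter=3 r=(0,0) succ=(1,0) retry=(0,0)
3 | B LOAD | counter=3 r=(0,3) succ=(1,0) retry=(0,0)
4 | B CAS | counter=4 r=(0,3) succ=(1,1) retry=(0,0)
5 | B LOAD | counter=4 r=(0,4) succ=(1,1) retry=(0,0)
6 | B CAS | counter=5 r=(0,4) succ=(1,2) retry=(0,0)
7 | A LOAD | counter=5 r=(5,4) succ=(1,2) retry=(0,0)
8 | A CAS | counter=6 r=(5,4) succ=(2,2) retry=(0,0)

counter=6 r=(5,4) succ=(2,2) retry=(0,0)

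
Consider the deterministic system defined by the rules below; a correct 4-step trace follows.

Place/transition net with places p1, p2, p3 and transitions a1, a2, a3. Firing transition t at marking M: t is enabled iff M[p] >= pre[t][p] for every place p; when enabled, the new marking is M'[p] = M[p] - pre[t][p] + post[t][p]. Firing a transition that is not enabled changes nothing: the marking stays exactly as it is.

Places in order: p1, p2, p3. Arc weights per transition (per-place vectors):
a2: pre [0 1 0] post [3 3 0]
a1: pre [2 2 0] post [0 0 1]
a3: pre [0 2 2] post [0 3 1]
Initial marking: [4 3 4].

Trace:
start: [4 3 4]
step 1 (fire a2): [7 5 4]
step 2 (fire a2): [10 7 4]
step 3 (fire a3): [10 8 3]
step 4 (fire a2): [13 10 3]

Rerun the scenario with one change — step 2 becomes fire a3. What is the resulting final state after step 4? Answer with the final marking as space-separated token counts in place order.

10 9 2

(re-executing from step 2 with the substitution; state before step 2: [7 5 4])
step 2 (fire a3): [7 6 3]
step 3 (fire a3): [7 7 2]
step 4 (fire a2): [10 9 2]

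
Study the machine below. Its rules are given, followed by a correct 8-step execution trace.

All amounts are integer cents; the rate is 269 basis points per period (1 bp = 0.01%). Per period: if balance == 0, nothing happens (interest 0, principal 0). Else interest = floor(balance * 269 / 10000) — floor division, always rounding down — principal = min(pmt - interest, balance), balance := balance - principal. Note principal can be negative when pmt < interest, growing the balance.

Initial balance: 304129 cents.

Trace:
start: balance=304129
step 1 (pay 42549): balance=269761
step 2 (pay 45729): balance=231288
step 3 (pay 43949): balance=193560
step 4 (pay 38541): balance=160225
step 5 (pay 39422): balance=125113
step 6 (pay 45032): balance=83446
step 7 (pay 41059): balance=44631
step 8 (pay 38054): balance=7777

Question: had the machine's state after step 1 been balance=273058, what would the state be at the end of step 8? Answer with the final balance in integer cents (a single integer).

state after step 1 := balance=273058
step 2 (pay 45729): balance=234674
step 3 (pay 43949): balance=197037
step 4 (pay 38541): balance=163796
step 5 (pay 39422): balance=128780
step 6 (pay 45032): balance=87212
step 7 (pay 41059): balance=48499
step 8 (pay 38054): balance=11749

11749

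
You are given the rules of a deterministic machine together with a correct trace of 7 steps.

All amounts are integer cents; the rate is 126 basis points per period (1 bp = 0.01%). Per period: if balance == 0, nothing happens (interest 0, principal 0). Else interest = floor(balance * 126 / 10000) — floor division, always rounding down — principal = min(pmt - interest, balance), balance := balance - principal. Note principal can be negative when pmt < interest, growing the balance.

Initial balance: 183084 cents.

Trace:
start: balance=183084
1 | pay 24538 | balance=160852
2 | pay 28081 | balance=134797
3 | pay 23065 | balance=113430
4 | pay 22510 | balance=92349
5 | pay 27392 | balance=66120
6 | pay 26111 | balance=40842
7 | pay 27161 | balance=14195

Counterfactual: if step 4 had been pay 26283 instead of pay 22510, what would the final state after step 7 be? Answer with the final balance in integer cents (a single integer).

10277

(re-executing from step 4 with the substitution; state before step 4: balance=113430)
4 | pay 26283 | balance=88576
5 | pay 27392 | balance=62300
6 | pay 26111 | balance=36973
7 | pay 27161 | balance=10277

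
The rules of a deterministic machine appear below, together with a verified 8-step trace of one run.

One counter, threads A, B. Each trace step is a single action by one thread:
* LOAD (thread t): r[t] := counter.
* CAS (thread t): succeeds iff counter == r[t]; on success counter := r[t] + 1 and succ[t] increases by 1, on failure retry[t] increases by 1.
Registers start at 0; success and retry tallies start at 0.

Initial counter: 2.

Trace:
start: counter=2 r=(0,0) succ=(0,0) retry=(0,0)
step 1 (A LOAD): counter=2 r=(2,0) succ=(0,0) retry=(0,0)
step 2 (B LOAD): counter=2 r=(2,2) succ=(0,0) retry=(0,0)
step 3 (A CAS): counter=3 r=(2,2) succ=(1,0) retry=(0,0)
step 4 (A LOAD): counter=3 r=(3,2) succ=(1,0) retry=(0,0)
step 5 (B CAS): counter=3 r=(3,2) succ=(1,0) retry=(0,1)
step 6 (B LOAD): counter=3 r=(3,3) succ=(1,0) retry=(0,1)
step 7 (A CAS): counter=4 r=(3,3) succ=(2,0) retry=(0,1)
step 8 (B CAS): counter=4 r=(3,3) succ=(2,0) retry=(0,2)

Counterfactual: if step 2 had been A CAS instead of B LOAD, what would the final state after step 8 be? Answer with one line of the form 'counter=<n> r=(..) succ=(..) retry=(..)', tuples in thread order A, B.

(re-executing from step 2 with the substitution; state before step 2: counter=2 r=(2,0) succ=(0,0) retry=(0,0))
step 2 (A CAS): counter=3 r=(2,0) succ=(1,0) retry=(0,0)
step 3 (A CAS): counter=3 r=(2,0) succ=(1,0) retry=(1,0)
step 4 (A LOAD): counter=3 r=(3,0) succ=(1,0) retry=(1,0)
step 5 (B CAS): counter=3 r=(3,0) succ=(1,0) retry=(1,1)
step 6 (B LOAD): counter=3 r=(3,3) succ=(1,0) retry=(1,1)
step 7 (A CAS): counter=4 r=(3,3) succ=(2,0) retry=(1,1)
step 8 (B CAS): counter=4 r=(3,3) succ=(2,0) retry=(1,2)

counter=4 r=(3,3) succ=(2,0) retry=(1,2)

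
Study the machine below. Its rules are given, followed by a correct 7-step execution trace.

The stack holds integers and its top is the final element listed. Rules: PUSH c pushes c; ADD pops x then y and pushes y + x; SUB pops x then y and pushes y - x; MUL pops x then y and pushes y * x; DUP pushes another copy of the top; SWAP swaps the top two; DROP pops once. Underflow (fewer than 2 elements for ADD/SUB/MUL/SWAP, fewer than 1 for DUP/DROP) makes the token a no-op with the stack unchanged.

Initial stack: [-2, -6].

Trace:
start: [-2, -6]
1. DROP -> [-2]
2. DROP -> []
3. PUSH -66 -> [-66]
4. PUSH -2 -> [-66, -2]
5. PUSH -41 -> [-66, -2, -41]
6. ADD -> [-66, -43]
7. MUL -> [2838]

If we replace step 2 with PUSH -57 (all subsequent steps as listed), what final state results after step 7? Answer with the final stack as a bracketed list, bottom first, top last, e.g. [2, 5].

[-2, -57, 2838]

(re-executing from step 2 with the substitution; state before step 2: [-2])
2. PUSH -57 -> [-2, -57]
3. PUSH -66 -> [-2, -57, -66]
4. PUSH -2 -> [-2, -57, -66, -2]
5. PUSH -41 -> [-2, -57, -66, -2, -41]
6. ADD -> [-2, -57, -66, -43]
7. MUL -> [-2, -57, 2838]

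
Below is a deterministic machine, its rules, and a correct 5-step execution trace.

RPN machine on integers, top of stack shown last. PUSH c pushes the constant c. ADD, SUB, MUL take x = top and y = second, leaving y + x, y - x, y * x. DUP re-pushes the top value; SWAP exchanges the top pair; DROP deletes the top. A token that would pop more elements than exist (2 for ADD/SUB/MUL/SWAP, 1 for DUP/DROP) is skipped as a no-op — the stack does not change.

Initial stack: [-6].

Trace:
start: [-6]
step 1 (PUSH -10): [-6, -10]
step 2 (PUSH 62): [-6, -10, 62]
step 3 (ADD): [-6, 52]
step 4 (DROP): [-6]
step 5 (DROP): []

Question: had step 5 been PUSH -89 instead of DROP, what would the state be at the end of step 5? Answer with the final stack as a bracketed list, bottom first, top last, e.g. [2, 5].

[-6, -89]

(re-executing from step 5 with the substitution; state before step 5: [-6])
step 5 (PUSH -89): [-6, -89]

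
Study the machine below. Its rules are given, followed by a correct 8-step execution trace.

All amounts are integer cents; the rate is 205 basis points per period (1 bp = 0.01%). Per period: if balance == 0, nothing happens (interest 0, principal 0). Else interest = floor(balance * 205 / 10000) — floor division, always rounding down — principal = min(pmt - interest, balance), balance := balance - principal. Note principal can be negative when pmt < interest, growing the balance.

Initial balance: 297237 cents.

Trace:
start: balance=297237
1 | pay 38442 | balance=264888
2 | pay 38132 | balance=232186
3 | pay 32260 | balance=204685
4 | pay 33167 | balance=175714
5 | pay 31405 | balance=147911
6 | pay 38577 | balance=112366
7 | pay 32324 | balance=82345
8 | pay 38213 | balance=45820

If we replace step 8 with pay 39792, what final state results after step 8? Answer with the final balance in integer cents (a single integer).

(re-executing from step 8 with the substitution; state before step 8: balance=82345)
8 | pay 39792 | balance=44241

44241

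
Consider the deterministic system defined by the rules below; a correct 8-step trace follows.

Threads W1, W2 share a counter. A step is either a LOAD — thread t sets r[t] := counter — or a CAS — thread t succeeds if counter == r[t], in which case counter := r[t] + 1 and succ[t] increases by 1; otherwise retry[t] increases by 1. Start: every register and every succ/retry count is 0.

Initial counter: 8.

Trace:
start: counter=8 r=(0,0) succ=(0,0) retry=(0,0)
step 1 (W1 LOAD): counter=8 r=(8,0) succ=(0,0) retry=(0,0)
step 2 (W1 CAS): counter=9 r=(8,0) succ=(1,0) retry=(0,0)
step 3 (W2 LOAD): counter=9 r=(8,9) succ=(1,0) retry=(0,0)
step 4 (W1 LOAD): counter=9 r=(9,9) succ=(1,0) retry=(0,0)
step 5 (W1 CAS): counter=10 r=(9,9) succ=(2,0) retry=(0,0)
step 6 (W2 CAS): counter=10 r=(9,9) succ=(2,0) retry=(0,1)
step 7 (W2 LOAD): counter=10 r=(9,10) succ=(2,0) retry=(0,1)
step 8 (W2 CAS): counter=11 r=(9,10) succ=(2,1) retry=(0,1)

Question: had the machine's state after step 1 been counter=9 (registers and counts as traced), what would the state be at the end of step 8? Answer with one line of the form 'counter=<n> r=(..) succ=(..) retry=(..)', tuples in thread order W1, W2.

counter=11 r=(9,10) succ=(1,1) retry=(1,1)

state after step 1 := counter=9 r=(8,0) succ=(0,0) retry=(0,0)
step 2 (W1 CAS): counter=9 r=(8,0) succ=(0,0) retry=(1,0)
step 3 (W2 LOAD): counter=9 r=(8,9) succ=(0,0) retry=(1,0)
step 4 (W1 LOAD): counter=9 r=(9,9) succ=(0,0) retry=(1,0)
step 5 (W1 CAS): counter=10 r=(9,9) succ=(1,0) retry=(1,0)
step 6 (W2 CAS): counter=10 r=(9,9) succ=(1,0) retry=(1,1)
step 7 (W2 LOAD): counter=10 r=(9,10) succ=(1,0) retry=(1,1)
step 8 (W2 CAS): counter=11 r=(9,10) succ=(1,1) retry=(1,1)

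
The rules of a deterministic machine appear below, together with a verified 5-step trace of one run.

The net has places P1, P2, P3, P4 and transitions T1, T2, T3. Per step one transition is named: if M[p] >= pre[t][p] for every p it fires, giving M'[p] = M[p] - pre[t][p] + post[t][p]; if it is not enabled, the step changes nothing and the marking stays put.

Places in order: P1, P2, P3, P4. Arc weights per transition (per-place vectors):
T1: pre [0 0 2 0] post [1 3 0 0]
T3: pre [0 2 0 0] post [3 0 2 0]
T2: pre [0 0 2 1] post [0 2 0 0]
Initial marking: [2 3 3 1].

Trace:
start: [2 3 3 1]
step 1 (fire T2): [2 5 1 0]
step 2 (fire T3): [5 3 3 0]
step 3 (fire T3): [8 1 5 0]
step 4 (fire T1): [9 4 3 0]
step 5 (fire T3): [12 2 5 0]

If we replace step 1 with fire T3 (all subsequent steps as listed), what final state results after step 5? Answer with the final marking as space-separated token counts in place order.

(re-executing from step 1 with the substitution; state before step 1: [2 3 3 1])
step 1 (fire T3): [5 1 5 1]
step 2 (fire T3): [5 1 5 1]
step 3 (fire T3): [5 1 5 1]
step 4 (fire T1): [6 4 3 1]
step 5 (fire T3): [9 2 5 1]

9 2 5 1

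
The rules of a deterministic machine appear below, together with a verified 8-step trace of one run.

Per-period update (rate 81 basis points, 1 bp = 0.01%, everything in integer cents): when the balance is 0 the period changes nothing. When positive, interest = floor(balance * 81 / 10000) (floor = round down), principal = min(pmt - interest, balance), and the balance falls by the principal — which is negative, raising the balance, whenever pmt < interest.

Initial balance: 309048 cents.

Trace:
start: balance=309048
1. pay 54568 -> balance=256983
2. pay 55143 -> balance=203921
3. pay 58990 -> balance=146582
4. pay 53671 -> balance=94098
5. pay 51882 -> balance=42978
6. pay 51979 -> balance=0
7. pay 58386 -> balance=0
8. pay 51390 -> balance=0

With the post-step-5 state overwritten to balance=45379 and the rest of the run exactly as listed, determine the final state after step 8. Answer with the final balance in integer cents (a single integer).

0

state after step 5 := balance=45379
6. pay 51979 -> balance=0
7. pay 58386 -> balance=0
8. pay 51390 -> balance=0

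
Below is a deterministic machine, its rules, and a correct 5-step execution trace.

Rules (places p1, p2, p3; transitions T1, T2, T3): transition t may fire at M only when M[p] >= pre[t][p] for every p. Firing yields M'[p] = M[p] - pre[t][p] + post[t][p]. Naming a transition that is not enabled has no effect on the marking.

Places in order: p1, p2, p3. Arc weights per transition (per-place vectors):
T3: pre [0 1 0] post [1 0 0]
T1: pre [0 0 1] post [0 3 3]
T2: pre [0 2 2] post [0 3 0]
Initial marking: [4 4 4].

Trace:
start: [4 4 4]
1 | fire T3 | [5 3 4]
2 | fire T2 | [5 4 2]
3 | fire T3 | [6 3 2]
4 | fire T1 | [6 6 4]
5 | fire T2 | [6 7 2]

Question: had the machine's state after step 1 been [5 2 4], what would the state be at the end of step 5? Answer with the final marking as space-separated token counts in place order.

6 6 2

state after step 1 := [5 2 4]
2 | fire T2 | [5 3 2]
3 | fire T3 | [6 2 2]
4 | fire T1 | [6 5 4]
5 | fire T2 | [6 6 2]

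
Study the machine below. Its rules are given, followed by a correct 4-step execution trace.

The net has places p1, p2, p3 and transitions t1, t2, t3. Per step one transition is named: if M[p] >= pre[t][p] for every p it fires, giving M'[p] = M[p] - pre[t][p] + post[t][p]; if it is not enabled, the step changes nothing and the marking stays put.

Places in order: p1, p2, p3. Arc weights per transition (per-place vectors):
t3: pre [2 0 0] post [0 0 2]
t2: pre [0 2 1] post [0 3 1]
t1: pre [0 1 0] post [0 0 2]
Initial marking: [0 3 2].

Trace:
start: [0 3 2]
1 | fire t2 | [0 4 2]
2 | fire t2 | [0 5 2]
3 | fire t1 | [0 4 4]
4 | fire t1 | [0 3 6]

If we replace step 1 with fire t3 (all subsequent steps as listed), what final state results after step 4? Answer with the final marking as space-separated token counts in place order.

(re-executing from step 1 with the substitution; state before step 1: [0 3 2])
1 | fire t3 | [0 3 2]
2 | fire t2 | [0 4 2]
3 | fire t1 | [0 3 4]
4 | fire t1 | [0 2 6]

0 2 6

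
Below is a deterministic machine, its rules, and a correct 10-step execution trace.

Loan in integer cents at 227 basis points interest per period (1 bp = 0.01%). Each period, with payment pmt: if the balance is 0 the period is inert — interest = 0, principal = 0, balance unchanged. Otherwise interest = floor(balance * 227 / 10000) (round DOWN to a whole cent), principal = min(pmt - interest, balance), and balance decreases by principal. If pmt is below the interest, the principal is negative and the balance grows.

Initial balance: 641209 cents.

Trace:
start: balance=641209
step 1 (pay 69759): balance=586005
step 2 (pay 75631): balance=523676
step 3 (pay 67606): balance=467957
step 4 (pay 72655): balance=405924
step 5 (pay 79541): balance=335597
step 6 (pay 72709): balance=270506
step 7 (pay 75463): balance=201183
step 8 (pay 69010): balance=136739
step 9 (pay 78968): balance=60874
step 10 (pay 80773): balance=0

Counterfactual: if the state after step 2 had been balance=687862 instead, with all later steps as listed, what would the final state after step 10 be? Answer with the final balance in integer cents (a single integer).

state after step 2 := balance=687862
step 3 (pay 67606): balance=635870
step 4 (pay 72655): balance=577649
step 5 (pay 79541): balance=511220
step 6 (pay 72709): balance=450115
step 7 (pay 75463): balance=384869
step 8 (pay 69010): balance=324595
step 9 (pay 78968): balance=252995
step 10 (pay 80773): balance=177964

177964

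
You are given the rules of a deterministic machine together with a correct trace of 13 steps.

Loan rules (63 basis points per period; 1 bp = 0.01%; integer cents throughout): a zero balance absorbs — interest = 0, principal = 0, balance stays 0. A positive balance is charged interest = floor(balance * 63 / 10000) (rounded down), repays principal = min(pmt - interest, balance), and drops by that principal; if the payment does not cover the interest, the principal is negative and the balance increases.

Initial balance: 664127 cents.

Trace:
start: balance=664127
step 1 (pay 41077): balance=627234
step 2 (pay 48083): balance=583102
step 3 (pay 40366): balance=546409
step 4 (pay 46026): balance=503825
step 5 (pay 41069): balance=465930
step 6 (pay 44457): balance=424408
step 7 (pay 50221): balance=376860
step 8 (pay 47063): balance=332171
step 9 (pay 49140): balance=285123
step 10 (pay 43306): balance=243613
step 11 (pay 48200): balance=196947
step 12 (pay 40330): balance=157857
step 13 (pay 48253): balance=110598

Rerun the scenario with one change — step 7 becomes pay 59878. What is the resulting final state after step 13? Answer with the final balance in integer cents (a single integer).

(re-executing from step 7 with the substitution; state before step 7: balance=424408)
step 7 (pay 59878): balance=367203
step 8 (pay 47063): balance=322453
step 9 (pay 49140): balance=275344
step 10 (pay 43306): balance=233772
step 11 (pay 48200): balance=187044
step 12 (pay 40330): balance=147892
step 13 (pay 48253): balance=100570

100570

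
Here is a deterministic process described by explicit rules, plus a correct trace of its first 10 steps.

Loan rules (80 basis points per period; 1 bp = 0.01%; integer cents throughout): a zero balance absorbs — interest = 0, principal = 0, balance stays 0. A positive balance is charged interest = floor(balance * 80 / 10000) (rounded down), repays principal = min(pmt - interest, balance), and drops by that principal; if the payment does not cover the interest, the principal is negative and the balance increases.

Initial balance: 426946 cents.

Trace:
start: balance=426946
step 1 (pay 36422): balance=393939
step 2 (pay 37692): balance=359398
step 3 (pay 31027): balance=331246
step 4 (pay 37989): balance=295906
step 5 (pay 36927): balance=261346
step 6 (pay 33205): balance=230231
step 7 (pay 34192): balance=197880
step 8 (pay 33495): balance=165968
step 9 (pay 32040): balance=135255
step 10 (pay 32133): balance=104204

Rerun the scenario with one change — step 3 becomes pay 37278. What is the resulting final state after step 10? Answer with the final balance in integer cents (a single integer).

(re-executing from step 3 with the substitution; state before step 3: balance=359398)
step 3 (pay 37278): balance=324995
step 4 (pay 37989): balance=289605
step 5 (pay 36927): balance=254994
step 6 (pay 33205): balance=223828
step 7 (pay 34192): balance=191426
step 8 (pay 33495): balance=159462
step 9 (pay 32040): balance=128697
step 10 (pay 32133): balance=97593

97593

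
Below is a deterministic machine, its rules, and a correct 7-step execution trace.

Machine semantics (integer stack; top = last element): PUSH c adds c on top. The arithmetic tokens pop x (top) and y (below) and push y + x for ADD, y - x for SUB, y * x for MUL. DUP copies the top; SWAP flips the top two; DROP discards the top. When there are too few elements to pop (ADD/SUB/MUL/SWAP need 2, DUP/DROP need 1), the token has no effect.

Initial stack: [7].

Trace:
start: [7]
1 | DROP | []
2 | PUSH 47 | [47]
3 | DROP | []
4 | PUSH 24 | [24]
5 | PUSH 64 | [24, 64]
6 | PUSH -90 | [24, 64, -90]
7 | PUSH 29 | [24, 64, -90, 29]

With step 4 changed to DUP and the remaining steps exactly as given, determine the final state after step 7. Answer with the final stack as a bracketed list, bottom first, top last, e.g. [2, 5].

[64, -90, 29]

(re-executing from step 4 with the substitution; state before step 4: [])
4 | DUP | []
5 | PUSH 64 | [64]
6 | PUSH -90 | [64, -90]
7 | PUSH 29 | [64, -90, 29]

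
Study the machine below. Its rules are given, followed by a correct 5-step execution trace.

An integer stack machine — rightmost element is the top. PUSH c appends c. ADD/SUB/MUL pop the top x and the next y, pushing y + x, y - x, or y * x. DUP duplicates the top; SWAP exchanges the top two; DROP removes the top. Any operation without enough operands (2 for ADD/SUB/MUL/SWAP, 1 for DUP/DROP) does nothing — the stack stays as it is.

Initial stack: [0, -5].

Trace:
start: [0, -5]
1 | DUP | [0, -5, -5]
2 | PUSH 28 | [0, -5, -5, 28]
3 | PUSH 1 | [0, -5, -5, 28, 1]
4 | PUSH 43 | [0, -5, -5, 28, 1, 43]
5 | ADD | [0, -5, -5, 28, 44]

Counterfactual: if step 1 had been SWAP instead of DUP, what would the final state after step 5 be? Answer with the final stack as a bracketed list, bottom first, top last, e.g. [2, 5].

(re-executing from step 1 with the substitution; state before step 1: [0, -5])
1 | SWAP | [-5, 0]
2 | PUSH 28 | [-5, 0, 28]
3 | PUSH 1 | [-5, 0, 28, 1]
4 | PUSH 43 | [-5, 0, 28, 1, 43]
5 | ADD | [-5, 0, 28, 44]

[-5, 0, 28, 44]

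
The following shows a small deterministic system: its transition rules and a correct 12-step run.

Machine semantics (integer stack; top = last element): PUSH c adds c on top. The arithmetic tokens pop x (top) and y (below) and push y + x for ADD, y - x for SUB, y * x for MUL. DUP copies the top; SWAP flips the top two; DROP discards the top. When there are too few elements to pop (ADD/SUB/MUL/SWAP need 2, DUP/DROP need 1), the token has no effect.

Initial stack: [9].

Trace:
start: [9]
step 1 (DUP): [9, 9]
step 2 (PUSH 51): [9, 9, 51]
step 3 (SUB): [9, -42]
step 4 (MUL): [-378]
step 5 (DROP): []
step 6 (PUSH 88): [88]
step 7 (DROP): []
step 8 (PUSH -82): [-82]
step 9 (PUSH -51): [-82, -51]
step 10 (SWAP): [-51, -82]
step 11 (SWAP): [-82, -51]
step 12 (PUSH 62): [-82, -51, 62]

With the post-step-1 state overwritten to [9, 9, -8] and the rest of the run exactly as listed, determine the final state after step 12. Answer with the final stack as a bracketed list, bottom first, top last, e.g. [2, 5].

state after step 1 := [9, 9, -8]
step 2 (PUSH 51): [9, 9, -8, 51]
step 3 (SUB): [9, 9, -59]
step 4 (MUL): [9, -531]
step 5 (DROP): [9]
step 6 (PUSH 88): [9, 88]
step 7 (DROP): [9]
step 8 (PUSH -82): [9, -82]
step 9 (PUSH -51): [9, -82, -51]
step 10 (SWAP): [9, -51, -82]
step 11 (SWAP): [9, -82, -51]
step 12 (PUSH 62): [9, -82, -51, 62]

[9, -82, -51, 62]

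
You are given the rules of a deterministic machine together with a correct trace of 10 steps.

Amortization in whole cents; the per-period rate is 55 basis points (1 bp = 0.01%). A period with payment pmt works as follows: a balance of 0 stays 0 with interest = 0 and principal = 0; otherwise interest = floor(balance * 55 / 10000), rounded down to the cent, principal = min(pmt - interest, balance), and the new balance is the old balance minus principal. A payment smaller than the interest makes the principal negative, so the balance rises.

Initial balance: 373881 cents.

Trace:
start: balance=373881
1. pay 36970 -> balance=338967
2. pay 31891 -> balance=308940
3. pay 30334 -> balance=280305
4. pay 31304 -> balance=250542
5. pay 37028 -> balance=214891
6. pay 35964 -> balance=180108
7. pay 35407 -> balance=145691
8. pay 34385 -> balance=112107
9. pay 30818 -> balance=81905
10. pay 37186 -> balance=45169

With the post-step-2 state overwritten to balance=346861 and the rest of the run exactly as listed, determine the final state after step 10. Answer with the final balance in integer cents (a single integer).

state after step 2 := balance=346861
3. pay 30334 -> balance=318434
4. pay 31304 -> balance=288881
5. pay 37028 -> balance=253441
6. pay 35964 -> balance=218870
7. pay 35407 -> balance=184666
8. pay 34385 -> balance=151296
9. pay 30818 -> balance=121310
10. pay 37186 -> balance=84791

84791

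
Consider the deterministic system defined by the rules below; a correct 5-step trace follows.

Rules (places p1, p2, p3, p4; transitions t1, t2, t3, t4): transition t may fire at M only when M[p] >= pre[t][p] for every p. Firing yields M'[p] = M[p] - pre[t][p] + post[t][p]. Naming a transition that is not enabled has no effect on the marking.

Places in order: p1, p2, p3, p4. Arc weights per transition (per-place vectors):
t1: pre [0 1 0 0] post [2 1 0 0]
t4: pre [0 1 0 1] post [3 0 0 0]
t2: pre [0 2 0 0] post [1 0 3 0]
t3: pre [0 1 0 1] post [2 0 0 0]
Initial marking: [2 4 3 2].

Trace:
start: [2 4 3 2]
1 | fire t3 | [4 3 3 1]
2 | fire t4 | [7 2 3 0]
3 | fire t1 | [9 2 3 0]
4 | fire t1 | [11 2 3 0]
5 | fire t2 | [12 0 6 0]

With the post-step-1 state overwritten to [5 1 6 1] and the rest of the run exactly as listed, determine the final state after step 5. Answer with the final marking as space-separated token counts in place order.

8 0 6 0

state after step 1 := [5 1 6 1]
2 | fire t4 | [8 0 6 0]
3 | fire t1 | [8 0 6 0]
4 | fire t1 | [8 0 6 0]
5 | fire t2 | [8 0 6 0]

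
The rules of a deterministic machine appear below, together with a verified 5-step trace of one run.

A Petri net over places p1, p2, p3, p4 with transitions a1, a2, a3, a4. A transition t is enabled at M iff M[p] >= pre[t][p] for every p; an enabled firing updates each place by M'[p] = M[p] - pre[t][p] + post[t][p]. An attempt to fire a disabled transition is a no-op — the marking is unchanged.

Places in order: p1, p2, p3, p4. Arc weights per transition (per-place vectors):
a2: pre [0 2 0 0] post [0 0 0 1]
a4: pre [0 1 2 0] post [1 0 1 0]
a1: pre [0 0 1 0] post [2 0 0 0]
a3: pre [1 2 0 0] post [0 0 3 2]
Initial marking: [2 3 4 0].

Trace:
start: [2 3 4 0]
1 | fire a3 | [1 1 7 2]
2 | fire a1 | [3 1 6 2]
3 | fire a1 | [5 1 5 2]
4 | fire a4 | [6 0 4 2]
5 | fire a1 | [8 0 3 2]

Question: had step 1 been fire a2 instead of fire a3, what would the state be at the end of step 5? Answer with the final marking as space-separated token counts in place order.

(re-executing from step 1 with the substitution; state before step 1: [2 3 4 0])
1 | fire a2 | [2 1 4 1]
2 | fire a1 | [4 1 3 1]
3 | fire a1 | [6 1 2 1]
4 | fire a4 | [7 0 1 1]
5 | fire a1 | [9 0 0 1]

9 0 0 1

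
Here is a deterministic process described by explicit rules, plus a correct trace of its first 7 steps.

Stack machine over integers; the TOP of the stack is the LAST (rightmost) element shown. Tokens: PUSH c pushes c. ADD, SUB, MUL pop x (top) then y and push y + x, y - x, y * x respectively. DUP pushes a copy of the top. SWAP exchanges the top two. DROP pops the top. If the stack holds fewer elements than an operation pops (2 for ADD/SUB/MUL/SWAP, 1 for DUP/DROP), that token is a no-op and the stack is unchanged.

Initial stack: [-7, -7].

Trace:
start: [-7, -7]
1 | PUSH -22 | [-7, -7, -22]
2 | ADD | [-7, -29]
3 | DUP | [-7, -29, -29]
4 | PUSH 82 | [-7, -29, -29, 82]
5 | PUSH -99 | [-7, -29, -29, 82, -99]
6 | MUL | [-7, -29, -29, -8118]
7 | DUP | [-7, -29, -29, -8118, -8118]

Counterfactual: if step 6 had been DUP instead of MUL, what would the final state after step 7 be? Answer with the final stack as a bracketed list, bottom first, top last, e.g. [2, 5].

(re-executing from step 6 with the substitution; state before step 6: [-7, -29, -29, 82, -99])
6 | DUP | [-7, -29, -29, 82, -99, -99]
7 | DUP | [-7, -29, -29, 82, -99, -99, -99]

[-7, -29, -29, 82, -99, -99, -99]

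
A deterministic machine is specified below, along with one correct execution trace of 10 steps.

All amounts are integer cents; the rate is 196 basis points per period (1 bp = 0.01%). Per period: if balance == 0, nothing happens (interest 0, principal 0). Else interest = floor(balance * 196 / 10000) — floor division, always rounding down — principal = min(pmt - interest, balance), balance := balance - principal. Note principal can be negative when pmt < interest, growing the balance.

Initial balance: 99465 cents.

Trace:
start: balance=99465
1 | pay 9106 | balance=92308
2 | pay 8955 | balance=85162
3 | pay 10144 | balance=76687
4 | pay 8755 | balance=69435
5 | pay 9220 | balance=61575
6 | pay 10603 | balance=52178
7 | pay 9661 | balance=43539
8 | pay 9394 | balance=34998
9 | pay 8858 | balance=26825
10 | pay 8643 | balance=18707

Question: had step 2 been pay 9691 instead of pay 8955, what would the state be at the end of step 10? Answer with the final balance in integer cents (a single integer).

17848

(re-executing from step 2 with the substitution; state before step 2: balance=92308)
2 | pay 9691 | balance=84426
3 | pay 10144 | balance=75936
4 | pay 8755 | balance=68669
5 | pay 9220 | balance=60794
6 | pay 10603 | balance=51382
7 | pay 9661 | balance=42728
8 | pay 9394 | balance=34171
9 | pay 8858 | balance=25982
10 | pay 8643 | balance=17848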